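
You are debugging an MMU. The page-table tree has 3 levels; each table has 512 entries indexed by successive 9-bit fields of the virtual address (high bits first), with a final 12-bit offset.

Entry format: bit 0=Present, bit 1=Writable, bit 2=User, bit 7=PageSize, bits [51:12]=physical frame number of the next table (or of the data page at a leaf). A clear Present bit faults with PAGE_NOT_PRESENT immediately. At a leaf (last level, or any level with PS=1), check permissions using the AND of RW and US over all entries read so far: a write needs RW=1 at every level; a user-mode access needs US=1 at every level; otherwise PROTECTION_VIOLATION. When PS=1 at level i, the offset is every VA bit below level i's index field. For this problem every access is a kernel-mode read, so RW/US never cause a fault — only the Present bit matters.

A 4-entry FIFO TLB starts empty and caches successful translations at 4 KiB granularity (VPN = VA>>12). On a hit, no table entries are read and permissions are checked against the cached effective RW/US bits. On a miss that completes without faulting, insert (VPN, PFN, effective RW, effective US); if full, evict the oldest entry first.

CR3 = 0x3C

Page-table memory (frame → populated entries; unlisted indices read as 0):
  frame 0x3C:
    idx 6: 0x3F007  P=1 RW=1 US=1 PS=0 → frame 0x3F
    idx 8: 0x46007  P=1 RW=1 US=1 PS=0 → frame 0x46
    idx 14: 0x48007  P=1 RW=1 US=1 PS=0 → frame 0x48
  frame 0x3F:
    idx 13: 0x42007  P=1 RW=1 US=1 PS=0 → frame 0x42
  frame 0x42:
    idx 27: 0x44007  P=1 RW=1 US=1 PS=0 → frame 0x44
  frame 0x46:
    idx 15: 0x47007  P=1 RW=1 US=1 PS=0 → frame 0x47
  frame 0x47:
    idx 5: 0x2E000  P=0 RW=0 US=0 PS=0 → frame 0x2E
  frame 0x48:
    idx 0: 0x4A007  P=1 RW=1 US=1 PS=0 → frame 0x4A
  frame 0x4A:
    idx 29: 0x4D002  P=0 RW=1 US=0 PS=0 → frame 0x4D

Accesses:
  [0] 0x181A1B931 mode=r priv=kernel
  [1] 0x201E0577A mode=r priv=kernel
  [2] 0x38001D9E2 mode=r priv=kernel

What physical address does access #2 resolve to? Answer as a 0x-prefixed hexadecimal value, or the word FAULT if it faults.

Walk each access:
#0 VA=0x181A1B931 (r,kernel):
  L0 @0x3C[6] → 0x3F007  P=1,RW=1,US=1,PS=0
  L1 @0x3F[13] → 0x42007  P=1,RW=1,US=1,PS=0
  L2 @0x42[27] → 0x44007  P=1,RW=1,US=1,PS=0
  ⇒ phys 0x44931  [3 reads]
#1 VA=0x201E0577A (r,kernel):
  L0 @0x3C[8] → 0x46007  P=1,RW=1,US=1,PS=0
  L1 @0x46[15] → 0x47007  P=1,RW=1,US=1,PS=0
  L2 @0x47[5] → 0x2E000  P=0,RW=0,US=0,PS=0
  ✗ PAGE_NOT_PRESENT  [3 reads]
#2 VA=0x38001D9E2 (r,kernel):
  L0 @0x3C[14] → 0x48007  P=1,RW=1,US=1,PS=0
  L1 @0x48[0] → 0x4A007  P=1,RW=1,US=1,PS=0
  L2 @0x4A[29] → 0x4D002  P=0,RW=1,US=0,PS=0
  ✗ PAGE_NOT_PRESENT  [3 reads]

Access #2 PA: FAULT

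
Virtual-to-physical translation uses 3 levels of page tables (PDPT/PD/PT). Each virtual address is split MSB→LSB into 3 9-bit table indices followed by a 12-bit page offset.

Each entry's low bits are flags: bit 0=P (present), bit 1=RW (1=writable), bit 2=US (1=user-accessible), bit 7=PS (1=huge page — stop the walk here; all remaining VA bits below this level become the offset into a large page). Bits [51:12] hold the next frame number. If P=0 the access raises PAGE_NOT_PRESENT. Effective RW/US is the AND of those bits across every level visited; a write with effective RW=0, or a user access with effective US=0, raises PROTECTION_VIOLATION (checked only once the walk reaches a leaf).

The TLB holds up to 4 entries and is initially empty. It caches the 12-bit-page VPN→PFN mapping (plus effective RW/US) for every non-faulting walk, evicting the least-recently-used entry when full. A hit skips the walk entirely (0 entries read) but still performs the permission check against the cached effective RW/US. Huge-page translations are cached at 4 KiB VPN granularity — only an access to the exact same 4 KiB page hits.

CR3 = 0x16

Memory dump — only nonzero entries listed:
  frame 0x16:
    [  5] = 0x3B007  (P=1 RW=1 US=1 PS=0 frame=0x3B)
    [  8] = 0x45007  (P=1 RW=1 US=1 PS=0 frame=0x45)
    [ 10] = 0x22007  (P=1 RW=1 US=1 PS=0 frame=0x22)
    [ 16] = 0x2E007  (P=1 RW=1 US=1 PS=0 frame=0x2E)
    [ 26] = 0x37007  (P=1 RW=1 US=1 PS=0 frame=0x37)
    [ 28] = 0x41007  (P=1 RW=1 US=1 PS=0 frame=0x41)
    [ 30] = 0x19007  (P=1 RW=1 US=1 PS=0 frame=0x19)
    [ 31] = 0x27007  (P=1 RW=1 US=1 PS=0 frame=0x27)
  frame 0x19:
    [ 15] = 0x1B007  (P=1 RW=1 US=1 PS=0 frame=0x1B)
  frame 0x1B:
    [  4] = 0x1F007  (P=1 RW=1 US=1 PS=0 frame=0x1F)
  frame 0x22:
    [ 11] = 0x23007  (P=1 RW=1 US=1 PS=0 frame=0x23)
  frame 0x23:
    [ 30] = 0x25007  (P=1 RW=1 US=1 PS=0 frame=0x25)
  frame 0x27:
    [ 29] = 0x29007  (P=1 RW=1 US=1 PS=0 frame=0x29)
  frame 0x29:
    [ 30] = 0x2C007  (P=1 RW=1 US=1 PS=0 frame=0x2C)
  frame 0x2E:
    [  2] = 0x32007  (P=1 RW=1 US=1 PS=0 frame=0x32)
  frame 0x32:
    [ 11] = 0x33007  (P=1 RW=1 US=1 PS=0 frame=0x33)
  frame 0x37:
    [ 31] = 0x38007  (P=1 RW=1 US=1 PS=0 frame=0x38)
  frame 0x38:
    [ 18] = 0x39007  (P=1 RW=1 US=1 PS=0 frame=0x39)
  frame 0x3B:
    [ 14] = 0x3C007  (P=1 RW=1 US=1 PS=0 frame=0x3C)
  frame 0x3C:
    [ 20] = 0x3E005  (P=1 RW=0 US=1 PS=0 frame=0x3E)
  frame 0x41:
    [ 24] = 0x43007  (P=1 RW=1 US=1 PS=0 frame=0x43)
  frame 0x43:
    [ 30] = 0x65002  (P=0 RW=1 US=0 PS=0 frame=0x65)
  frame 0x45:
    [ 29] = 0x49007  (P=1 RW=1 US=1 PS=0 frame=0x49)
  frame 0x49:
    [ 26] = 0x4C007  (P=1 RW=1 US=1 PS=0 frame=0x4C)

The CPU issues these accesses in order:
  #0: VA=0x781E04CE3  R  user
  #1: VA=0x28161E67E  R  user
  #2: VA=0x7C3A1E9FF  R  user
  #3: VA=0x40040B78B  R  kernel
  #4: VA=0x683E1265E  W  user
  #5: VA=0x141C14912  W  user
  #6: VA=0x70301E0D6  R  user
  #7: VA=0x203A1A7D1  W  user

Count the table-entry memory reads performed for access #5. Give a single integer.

Per-access translation:
#0 VA=0x781E04CE3 (r,user):
  L0: frame=0x16 idx=30 entry=0x19007 [P=1 RW=1 US=1 PS=0]
  L1: frame=0x19 idx=15 entry=0x1B007 [P=1 RW=1 US=1 PS=0]
  L2: frame=0x1B idx=4 entry=0x1F007 [P=1 RW=1 US=1 PS=0]
  → PA=0x1FCE3  (3 entries read)
#1 VA=0x28161E67E (r,user):
  L0: frame=0x16 idx=10 entry=0x22007 [P=1 RW=1 US=1 PS=0]
  L1: frame=0x22 idx=11 entry=0x23007 [P=1 RW=1 US=1 PS=0]
  L2: frame=0x23 idx=30 entry=0x25007 [P=1 RW=1 US=1 PS=0]
  → PA=0x2567E  (3 entries read)
#2 VA=0x7C3A1E9FF (r,user):
  L0: frame=0x16 idx=31 entry=0x27007 [P=1 RW=1 US=1 PS=0]
  L1: frame=0x27 idx=29 entry=0x29007 [P=1 RW=1 US=1 PS=0]
  L2: frame=0x29 idx=30 entry=0x2C007 [P=1 RW=1 US=1 PS=0]
  → PA=0x2C9FF  (3 entries read)
#3 VA=0x40040B78B (r,kernel):
  L0: frame=0x16 idx=16 entry=0x2E007 [P=1 RW=1 US=1 PS=0]
  L1: frame=0x2E idx=2 entry=0x32007 [P=1 RW=1 US=1 PS=0]
  L2: frame=0x32 idx=11 entry=0x33007 [P=1 RW=1 US=1 PS=0]
  → PA=0x3378B  (3 entries read)
#4 VA=0x683E1265E (w,user):
  L0: frame=0x16 idx=26 entry=0x37007 [P=1 RW=1 US=1 PS=0]
  L1: frame=0x37 idx=31 entry=0x38007 [P=1 RW=1 US=1 PS=0]
  L2: frame=0x38 idx=18 entry=0x39007 [P=1 RW=1 US=1 PS=0]
  → PA=0x3965E  (3 entries read)
#5 VA=0x141C14912 (w,user):
  L0: frame=0x16 idx=5 entry=0x3B007 [P=1 RW=1 US=1 PS=0]
  L1: frame=0x3B idx=14 entry=0x3C007 [P=1 RW=1 US=1 PS=0]
  L2: frame=0x3C idx=20 entry=0x3E005 [P=1 RW=0 US=1 PS=0]
  ⇒ fault: PROTECTION_VIOLATION  — 3 lookups
#6 VA=0x70301E0D6 (r,user):
  L0: frame=0x16 idx=28 entry=0x41007 [P=1 RW=1 US=1 PS=0]
  L1: frame=0x41 idx=24 entry=0x43007 [P=1 RW=1 US=1 PS=0]
  L2: frame=0x43 idx=30 entry=0x65002 [P=0 RW=1 US=0 PS=0]
  ⇒ fault: PAGE_NOT_PRESENT  — 3 lookups
#7 VA=0x203A1A7D1 (w,user):
  L0: frame=0x16 idx=8 entry=0x45007 [P=1 RW=1 US=1 PS=0]
  L1: frame=0x45 idx=29 entry=0x49007 [P=1 RW=1 US=1 PS=0]
  L2: frame=0x49 idx=26 entry=0x4C007 [P=1 RW=1 US=1 PS=0]
  → PA=0x4C7D1  (3 entries read)

Entries read for #5: 3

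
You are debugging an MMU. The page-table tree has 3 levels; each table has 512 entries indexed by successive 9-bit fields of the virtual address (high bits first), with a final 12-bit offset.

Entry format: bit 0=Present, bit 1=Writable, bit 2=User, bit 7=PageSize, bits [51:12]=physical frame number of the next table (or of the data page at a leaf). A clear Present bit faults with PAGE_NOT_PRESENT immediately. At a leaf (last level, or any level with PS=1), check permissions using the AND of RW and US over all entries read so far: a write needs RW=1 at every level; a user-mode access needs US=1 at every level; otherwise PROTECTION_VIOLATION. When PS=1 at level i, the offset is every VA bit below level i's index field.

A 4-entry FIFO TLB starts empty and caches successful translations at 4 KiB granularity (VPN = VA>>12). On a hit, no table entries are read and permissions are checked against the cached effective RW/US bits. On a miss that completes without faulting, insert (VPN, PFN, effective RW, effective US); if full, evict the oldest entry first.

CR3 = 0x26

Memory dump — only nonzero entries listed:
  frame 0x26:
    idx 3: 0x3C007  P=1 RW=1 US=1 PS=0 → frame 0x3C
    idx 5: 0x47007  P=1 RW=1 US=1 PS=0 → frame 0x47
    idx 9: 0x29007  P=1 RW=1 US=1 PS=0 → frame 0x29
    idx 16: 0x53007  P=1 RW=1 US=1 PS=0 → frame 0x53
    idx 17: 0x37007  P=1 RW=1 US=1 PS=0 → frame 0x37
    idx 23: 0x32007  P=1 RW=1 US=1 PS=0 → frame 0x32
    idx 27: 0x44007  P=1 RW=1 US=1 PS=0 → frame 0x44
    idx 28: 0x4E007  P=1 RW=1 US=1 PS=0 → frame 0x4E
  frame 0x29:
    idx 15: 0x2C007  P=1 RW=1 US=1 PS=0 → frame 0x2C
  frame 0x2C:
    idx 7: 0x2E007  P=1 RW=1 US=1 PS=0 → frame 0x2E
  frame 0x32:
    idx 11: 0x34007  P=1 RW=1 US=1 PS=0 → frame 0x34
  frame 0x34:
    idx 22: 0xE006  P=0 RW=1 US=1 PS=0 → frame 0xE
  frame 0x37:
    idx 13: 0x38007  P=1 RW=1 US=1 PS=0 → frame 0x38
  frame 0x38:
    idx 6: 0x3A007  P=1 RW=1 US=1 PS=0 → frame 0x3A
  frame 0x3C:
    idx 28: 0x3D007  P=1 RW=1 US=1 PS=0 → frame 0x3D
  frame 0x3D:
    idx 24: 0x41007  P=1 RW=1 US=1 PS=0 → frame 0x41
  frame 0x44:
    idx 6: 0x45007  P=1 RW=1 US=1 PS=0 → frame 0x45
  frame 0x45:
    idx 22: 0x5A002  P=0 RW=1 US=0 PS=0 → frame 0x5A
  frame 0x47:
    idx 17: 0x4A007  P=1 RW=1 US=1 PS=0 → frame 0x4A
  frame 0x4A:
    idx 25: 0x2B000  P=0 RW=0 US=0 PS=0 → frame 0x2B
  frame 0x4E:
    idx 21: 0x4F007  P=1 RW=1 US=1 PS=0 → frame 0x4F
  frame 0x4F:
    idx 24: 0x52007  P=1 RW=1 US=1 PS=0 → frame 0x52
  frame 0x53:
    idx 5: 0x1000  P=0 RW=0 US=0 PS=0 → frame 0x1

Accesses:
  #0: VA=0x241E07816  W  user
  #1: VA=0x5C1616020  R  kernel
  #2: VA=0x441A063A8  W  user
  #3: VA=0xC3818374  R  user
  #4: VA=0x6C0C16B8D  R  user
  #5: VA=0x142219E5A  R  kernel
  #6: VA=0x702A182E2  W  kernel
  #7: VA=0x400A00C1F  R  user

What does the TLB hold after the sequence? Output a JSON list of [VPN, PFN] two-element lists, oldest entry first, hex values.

Trace:
#0 VA=0x241E07816 (w,user):
  L0: frame=0x26 idx=9 entry=0x29007 [P=1 RW=1 US=1 PS=0]
  L1: frame=0x29 idx=15 entry=0x2C007 [P=1 RW=1 US=1 PS=0]
  L2: frame=0x2C idx=7 entry=0x2E007 [P=1 RW=1 US=1 PS=0]
  ⇒ phys 0x2E816  [3 reads]
#1 VA=0x5C1616020 (r,kernel):
  L0: frame=0x26 idx=23 entry=0x32007 [P=1 RW=1 US=1 PS=0]
  L1: frame=0x32 idx=11 entry=0x34007 [P=1 RW=1 US=1 PS=0]
  L2: frame=0x34 idx=22 entry=0xE006 [P=0 RW=1 US=1 PS=0]
  → PAGE_NOT_PRESENT  (3 entries read)
#2 VA=0x441A063A8 (w,user):
  L0: frame=0x26 idx=17 entry=0x37007 [P=1 RW=1 US=1 PS=0]
  L1: frame=0x37 idx=13 entry=0x38007 [P=1 RW=1 US=1 PS=0]
  L2: frame=0x38 idx=6 entry=0x3A007 [P=1 RW=1 US=1 PS=0]
  ⇒ phys 0x3A3A8  [3 reads]
#3 VA=0xC3818374 (r,user):
  L0: frame=0x26 idx=3 entry=0x3C007 [P=1 RW=1 US=1 PS=0]
  L1: frame=0x3C idx=28 entry=0x3D007 [P=1 RW=1 US=1 PS=0]
  L2: frame=0x3D idx=24 entry=0x41007 [P=1 RW=1 US=1 PS=0]
  ⇒ phys 0x41374  [3 reads]
#4 VA=0x6C0C16B8D (r,user):
  L0: frame=0x26 idx=27 entry=0x44007 [P=1 RW=1 US=1 PS=0]
  L1: frame=0x44 idx=6 entry=0x45007 [P=1 RW=1 US=1 PS=0]
  L2: frame=0x45 idx=22 entry=0x5A002 [P=0 RW=1 US=0 PS=0]
  → PAGE_NOT_PRESENT  (3 entries read)
#5 VA=0x142219E5A (r,kernel):
  L0: frame=0x26 idx=5 entry=0x47007 [P=1 RW=1 US=1 PS=0]
  L1: frame=0x47 idx=17 entry=0x4A007 [P=1 RW=1 US=1 PS=0]
  L2: frame=0x4A idx=25 entry=0x2B000 [P=0 RW=0 US=0 PS=0]
  → PAGE_NOT_PRESENT  (3 entries read)
#6 VA=0x702A182E2 (w,kernel):
  L0: frame=0x26 idx=28 entry=0x4E007 [P=1 RW=1 US=1 PS=0]
  L1: frame=0x4E idx=21 entry=0x4F007 [P=1 RW=1 US=1 PS=0]
  L2: frame=0x4F idx=24 entry=0x52007 [P=1 RW=1 US=1 PS=0]
  ⇒ phys 0x522E2  [3 reads]
#7 VA=0x400A00C1F (r,user):
  L0: frame=0x26 idx=16 entry=0x53007 [P=1 RW=1 US=1 PS=0]
  L1: frame=0x53 idx=5 entry=0x1000 [P=0 RW=0 US=0 PS=0]
  → PAGE_NOT_PRESENT  (2 entries read)

TLB: [["0x241E07", "0x2E"], ["0x441A06", "0x3A"], ["0xC3818", "0x41"], ["0x702A18", "0x52"]]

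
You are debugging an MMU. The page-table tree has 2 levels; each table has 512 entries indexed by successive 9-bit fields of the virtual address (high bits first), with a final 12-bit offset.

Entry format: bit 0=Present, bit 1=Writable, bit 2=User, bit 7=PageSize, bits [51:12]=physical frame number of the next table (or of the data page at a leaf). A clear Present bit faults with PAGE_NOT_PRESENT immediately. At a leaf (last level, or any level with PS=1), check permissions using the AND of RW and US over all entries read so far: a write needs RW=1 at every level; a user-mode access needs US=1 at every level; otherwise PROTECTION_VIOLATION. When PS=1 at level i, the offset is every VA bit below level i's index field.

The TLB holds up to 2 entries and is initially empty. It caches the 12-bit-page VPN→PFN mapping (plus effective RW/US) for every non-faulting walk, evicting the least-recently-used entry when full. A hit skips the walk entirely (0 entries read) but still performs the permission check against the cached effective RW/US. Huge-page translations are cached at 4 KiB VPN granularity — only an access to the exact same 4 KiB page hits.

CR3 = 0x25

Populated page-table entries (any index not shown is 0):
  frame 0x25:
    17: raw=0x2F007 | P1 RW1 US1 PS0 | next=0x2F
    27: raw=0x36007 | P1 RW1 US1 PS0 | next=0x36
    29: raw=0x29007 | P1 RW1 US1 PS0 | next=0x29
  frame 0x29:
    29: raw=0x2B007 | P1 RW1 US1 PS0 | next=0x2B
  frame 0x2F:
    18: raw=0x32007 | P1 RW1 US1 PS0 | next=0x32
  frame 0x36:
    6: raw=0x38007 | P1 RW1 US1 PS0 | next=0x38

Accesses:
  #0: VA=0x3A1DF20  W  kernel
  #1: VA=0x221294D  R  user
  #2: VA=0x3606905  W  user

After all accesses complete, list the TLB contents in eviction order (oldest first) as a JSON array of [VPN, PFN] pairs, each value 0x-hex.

Trace:
#0 VA=0x3A1DF20 (w,kernel):
  L0 @0x25[29] → 0x29007  P=1,RW=1,US=1,PS=0
  L1 @0x29[29] → 0x2B007  P=1,RW=1,US=1,PS=0
  → PA=0x2BF20  (2 entries read)
#1 VA=0x221294D (r,user):
  L0 @0x25[17] → 0x2F007  P=1,RW=1,US=1,PS=0
  L1 @0x2F[18] → 0x32007  P=1,RW=1,US=1,PS=0
  → PA=0x3294D  (2 entries read)
#2 VA=0x3606905 (w,user):
  L0 @0x25[27] → 0x36007  P=1,RW=1,US=1,PS=0
  L1 @0x36[6] → 0x38007  P=1,RW=1,US=1,PS=0
  → PA=0x38905  (2 entries read)

TLB: [["0x2212", "0x32"], ["0x3606", "0x38"]]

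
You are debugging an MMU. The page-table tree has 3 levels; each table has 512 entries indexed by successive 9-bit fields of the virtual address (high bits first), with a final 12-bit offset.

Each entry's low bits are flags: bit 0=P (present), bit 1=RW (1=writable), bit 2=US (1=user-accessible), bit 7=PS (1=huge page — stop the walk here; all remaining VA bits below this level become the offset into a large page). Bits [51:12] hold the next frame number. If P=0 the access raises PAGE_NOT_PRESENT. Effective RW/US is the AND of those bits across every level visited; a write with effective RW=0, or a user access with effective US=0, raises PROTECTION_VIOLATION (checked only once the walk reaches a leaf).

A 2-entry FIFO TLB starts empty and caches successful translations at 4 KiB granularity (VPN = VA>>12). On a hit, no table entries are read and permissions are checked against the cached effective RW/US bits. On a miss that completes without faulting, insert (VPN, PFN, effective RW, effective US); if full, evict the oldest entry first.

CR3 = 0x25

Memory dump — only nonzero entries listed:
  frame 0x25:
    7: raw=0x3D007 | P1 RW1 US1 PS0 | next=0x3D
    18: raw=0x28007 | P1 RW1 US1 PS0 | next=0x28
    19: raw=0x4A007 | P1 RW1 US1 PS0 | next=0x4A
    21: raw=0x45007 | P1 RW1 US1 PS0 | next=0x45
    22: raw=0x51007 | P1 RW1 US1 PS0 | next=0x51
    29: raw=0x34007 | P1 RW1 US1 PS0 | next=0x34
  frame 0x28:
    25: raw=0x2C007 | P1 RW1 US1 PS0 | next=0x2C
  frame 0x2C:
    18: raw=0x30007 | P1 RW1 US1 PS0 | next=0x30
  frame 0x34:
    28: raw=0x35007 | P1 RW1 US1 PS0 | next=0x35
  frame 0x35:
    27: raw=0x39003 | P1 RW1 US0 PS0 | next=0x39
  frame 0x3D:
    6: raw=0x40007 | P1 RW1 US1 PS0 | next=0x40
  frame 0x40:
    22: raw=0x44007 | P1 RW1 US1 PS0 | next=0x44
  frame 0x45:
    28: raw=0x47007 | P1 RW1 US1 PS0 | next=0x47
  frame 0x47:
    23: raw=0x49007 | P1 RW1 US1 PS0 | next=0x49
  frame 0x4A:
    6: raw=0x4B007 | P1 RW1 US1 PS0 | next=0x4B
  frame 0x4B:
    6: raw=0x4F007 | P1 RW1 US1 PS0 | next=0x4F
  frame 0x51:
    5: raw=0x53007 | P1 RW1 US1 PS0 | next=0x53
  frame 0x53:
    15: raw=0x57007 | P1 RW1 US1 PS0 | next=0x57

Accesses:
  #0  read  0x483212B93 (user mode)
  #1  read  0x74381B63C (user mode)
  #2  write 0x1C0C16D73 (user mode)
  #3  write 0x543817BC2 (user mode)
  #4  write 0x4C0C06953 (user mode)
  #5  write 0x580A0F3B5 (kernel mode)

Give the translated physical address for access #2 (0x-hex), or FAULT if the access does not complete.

Trace:
#0 VA=0x483212B93 (r,user):
  lvl0: tbl 0x25, slot 18 ⇒ 0x28007 (P1/RW1/US1/PS0)
  lvl1: tbl 0x28, slot 25 ⇒ 0x2C007 (P1/RW1/US1/PS0)
  lvl2: tbl 0x2C, slot 18 ⇒ 0x30007 (P1/RW1/US1/PS0)
  ⇒ phys 0x30B93  [3 reads]
#1 VA=0x74381B63C (r,user):
  lvl0: tbl 0x25, slot 29 ⇒ 0x34007 (P1/RW1/US1/PS0)
  lvl1: tbl 0x34, slot 28 ⇒ 0x35007 (P1/RW1/US1/PS0)
  lvl2: tbl 0x35, slot 27 ⇒ 0x39003 (P1/RW1/US0/PS0)
  ⇒ fault: PROTECTION_VIOLATION  — 3 lookups
#2 VA=0x1C0C16D73 (w,user):
  lvl0: tbl 0x25, slot 7 ⇒ 0x3D007 (P1/RW1/US1/PS0)
  lvl1: tbl 0x3D, slot 6 ⇒ 0x40007 (P1/RW1/US1/PS0)
  lvl2: tbl 0x40, slot 22 ⇒ 0x44007 (P1/RW1/US1/PS0)
  ⇒ phys 0x44D73  [3 reads]
#3 VA=0x543817BC2 (w,user):
  lvl0: tbl 0x25, slot 21 ⇒ 0x45007 (P1/RW1/US1/PS0)
  lvl1: tbl 0x45, slot 28 ⇒ 0x47007 (P1/RW1/US1/PS0)
  lvl2: tbl 0x47, slot 23 ⇒ 0x49007 (P1/RW1/US1/PS0)
  ⇒ phys 0x49BC2  [3 reads]
#4 VA=0x4C0C06953 (w,user):
  lvl0: tbl 0x25, slot 19 ⇒ 0x4A007 (P1/RW1/US1/PS0)
  lvl1: tbl 0x4A, slot 6 ⇒ 0x4B007 (P1/RW1/US1/PS0)
  lvl2: tbl 0x4B, slot 6 ⇒ 0x4F007 (P1/RW1/US1/PS0)
  ⇒ phys 0x4F953  [3 reads]
#5 VA=0x580A0F3B5 (w,kernel):
  lvl0: tbl 0x25, slot 22 ⇒ 0x51007 (P1/RW1/US1/PS0)
  lvl1: tbl 0x51, slot 5 ⇒ 0x53007 (P1/RW1/US1/PS0)
  lvl2: tbl 0x53, slot 15 ⇒ 0x57007 (P1/RW1/US1/PS0)
  ⇒ phys 0x573B5  [3 reads]

Access #2 PA: 0x44D73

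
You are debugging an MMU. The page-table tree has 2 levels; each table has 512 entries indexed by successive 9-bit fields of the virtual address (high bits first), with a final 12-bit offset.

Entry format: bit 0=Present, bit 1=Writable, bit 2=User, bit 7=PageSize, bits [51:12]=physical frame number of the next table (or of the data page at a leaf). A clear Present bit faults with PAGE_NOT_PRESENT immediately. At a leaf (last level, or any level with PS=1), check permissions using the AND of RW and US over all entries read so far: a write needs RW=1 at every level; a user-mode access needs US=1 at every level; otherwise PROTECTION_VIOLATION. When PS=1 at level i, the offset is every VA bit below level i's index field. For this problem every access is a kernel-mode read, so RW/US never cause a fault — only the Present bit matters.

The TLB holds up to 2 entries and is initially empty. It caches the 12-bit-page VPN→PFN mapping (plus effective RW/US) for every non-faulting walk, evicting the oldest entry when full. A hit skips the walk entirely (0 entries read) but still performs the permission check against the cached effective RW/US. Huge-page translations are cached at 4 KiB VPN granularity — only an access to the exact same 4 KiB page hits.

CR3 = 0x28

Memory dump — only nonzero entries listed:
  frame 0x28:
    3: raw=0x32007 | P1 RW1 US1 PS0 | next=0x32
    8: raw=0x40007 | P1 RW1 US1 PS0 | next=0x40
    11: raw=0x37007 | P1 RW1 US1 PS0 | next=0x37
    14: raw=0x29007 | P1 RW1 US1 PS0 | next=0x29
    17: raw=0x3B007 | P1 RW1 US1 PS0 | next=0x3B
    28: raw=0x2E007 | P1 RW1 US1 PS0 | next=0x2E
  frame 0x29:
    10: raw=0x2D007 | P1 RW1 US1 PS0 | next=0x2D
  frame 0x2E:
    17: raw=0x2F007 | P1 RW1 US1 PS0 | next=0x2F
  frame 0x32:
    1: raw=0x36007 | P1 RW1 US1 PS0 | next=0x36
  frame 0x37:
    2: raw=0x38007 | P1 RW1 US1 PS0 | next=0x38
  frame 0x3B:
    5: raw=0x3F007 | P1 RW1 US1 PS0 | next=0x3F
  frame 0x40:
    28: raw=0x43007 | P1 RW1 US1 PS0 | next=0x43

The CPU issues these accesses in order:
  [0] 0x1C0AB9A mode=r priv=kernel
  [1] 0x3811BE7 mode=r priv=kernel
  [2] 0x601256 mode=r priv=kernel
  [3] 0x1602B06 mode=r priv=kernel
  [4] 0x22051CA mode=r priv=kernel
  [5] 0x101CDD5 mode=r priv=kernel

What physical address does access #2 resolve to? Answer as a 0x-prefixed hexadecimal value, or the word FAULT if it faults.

Walk each access:
#0 VA=0x1C0AB9A (r,kernel):
  lvl0: tbl 0x28, slot 14 ⇒ 0x29007 (P1/RW1/US1/PS0)
  lvl1: tbl 0x29, slot 10 ⇒ 0x2D007 (P1/RW1/US1/PS0)
  ⇒ phys 0x2DB9A  [2 reads]
#1 VA=0x3811BE7 (r,kernel):
  lvl0: tbl 0x28, slot 28 ⇒ 0x2E007 (P1/RW1/US1/PS0)
  lvl1: tbl 0x2E, slot 17 ⇒ 0x2F007 (P1/RW1/US1/PS0)
  ⇒ phys 0x2FBE7  [2 reads]
#2 VA=0x601256 (r,kernel):
  lvl0: tbl 0x28, slot 3 ⇒ 0x32007 (P1/RW1/US1/PS0)
  lvl1: tbl 0x32, slot 1 ⇒ 0x36007 (P1/RW1/US1/PS0)
  ⇒ phys 0x36256  [2 reads]
#3 VA=0x1602B06 (r,kernel):
  lvl0: tbl 0x28, slot 11 ⇒ 0x37007 (P1/RW1/US1/PS0)
  lvl1: tbl 0x37, slot 2 ⇒ 0x38007 (P1/RW1/US1/PS0)
  ⇒ phys 0x38B06  [2 reads]
#4 VA=0x22051CA (r,kernel):
  lvl0: tbl 0x28, slot 17 ⇒ 0x3B007 (P1/RW1/US1/PS0)
  lvl1: tbl 0x3B, slot 5 ⇒ 0x3F007 (P1/RW1/US1/PS0)
  ⇒ phys 0x3F1CA  [2 reads]
#5 VA=0x101CDD5 (r,kernel):
  lvl0: tbl 0x28, slot 8 ⇒ 0x40007 (P1/RW1/US1/PS0)
  lvl1: tbl 0x40, slot 28 ⇒ 0x43007 (P1/RW1/US1/PS0)
  ⇒ phys 0x43DD5  [2 reads]

Access #2 PA: 0x36256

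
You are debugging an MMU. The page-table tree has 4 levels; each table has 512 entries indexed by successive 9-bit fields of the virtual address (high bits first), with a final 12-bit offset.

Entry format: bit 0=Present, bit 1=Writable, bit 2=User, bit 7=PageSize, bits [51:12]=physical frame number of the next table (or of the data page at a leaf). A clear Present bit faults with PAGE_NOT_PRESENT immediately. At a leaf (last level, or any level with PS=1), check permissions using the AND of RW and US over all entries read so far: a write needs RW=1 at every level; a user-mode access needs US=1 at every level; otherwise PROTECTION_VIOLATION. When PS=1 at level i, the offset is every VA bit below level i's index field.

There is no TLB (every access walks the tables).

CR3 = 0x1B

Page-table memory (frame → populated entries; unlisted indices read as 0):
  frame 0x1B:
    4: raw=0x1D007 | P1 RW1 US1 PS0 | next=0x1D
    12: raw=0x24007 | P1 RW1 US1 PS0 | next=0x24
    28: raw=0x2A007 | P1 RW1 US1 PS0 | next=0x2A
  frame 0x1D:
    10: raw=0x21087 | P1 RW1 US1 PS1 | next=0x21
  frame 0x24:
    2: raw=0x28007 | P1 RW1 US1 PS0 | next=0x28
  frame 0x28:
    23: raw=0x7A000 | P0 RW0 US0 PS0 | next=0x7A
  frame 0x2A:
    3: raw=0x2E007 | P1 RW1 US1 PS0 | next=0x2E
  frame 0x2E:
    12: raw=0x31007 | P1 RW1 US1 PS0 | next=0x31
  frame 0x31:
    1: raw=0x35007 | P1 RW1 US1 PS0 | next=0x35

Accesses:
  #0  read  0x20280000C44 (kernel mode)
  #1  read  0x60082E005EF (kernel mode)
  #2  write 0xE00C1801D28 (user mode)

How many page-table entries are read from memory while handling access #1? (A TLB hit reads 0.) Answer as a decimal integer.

Per-access translation:
#0 VA=0x20280000C44 (r,kernel):
  L0: frame=0x1B idx=4 entry=0x1D007 [P=1 RW=1 US=1 PS=0]
  L1: frame=0x1D idx=10 entry=0x21087 [P=1 RW=1 US=1 PS=1]
  ⇒ phys 0x21C44 (huge @L1)  [2 reads]
#1 VA=0x60082E005EF (r,kernel):
  L0: frame=0x1B idx=12 entry=0x24007 [P=1 RW=1 US=1 PS=0]
  L1: frame=0x24 idx=2 entry=0x28007 [P=1 RW=1 US=1 PS=0]
  L2: frame=0x28 idx=23 entry=0x7A000 [P=0 RW=0 US=0 PS=0]
  ✗ PAGE_NOT_PRESENT  [3 reads]
#2 VA=0xE00C1801D28 (w,user):
  L0: frame=0x1B idx=28 entry=0x2A007 [P=1 RW=1 US=1 PS=0]
  L1: frame=0x2A idx=3 entry=0x2E007 [P=1 RW=1 US=1 PS=0]
  L2: frame=0x2E idx=12 entry=0x31007 [P=1 RW=1 US=1 PS=0]
  L3: frame=0x31 idx=1 entry=0x35007 [P=1 RW=1 US=1 PS=0]
  ⇒ phys 0x35D28  [4 reads]

Entries read for #1: 3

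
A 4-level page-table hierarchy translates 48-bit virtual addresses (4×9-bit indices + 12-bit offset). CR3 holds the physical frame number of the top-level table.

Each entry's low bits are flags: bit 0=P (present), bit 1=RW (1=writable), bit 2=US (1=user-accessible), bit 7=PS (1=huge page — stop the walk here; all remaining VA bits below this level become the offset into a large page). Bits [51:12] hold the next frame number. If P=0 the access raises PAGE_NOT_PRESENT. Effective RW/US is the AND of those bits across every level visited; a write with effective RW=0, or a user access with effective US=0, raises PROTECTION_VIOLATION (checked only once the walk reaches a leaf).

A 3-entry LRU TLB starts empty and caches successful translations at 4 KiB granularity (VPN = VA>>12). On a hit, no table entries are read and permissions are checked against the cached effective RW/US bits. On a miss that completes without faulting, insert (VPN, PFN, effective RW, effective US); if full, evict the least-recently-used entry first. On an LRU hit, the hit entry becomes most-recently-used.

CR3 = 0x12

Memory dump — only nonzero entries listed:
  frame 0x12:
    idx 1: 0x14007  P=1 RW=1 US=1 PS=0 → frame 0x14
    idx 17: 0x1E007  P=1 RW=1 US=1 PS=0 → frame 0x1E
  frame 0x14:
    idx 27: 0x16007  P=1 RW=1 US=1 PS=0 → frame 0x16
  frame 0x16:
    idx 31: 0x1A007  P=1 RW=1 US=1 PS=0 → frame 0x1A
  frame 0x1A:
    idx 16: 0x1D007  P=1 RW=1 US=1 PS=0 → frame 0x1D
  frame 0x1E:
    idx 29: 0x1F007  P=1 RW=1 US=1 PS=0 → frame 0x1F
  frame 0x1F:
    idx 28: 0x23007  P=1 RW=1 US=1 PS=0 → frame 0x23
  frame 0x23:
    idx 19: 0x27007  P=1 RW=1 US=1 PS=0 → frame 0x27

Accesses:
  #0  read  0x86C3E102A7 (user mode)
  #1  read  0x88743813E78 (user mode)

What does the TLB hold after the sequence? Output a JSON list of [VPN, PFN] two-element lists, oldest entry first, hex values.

Walk each access:
#0 VA=0x86C3E102A7 (r,user):
  lvl0: tbl 0x12, slot 1 ⇒ 0x14007 (P1/RW1/US1/PS0)
  lvl1: tbl 0x14, slot 27 ⇒ 0x16007 (P1/RW1/US1/PS0)
  lvl2: tbl 0x16, slot 31 ⇒ 0x1A007 (P1/RW1/US1/PS0)
  lvl3: tbl 0x1A, slot 16 ⇒ 0x1D007 (P1/RW1/US1/PS0)
  ⇒ phys 0x1D2A7  [4 reads]
#1 VA=0x88743813E78 (r,user):
  lvl0: tbl 0x12, slot 17 ⇒ 0x1E007 (P1/RW1/US1/PS0)
  lvl1: tbl 0x1E, slot 29 ⇒ 0x1F007 (P1/RW1/US1/PS0)
  lvl2: tbl 0x1F, slot 28 ⇒ 0x23007 (P1/RW1/US1/PS0)
  lvl3: tbl 0x23, slot 19 ⇒ 0x27007 (P1/RW1/US1/PS0)
  ⇒ phys 0x27E78  [4 reads]

TLB: [["0x86C3E10", "0x1D"], ["0x88743813", "0x27"]]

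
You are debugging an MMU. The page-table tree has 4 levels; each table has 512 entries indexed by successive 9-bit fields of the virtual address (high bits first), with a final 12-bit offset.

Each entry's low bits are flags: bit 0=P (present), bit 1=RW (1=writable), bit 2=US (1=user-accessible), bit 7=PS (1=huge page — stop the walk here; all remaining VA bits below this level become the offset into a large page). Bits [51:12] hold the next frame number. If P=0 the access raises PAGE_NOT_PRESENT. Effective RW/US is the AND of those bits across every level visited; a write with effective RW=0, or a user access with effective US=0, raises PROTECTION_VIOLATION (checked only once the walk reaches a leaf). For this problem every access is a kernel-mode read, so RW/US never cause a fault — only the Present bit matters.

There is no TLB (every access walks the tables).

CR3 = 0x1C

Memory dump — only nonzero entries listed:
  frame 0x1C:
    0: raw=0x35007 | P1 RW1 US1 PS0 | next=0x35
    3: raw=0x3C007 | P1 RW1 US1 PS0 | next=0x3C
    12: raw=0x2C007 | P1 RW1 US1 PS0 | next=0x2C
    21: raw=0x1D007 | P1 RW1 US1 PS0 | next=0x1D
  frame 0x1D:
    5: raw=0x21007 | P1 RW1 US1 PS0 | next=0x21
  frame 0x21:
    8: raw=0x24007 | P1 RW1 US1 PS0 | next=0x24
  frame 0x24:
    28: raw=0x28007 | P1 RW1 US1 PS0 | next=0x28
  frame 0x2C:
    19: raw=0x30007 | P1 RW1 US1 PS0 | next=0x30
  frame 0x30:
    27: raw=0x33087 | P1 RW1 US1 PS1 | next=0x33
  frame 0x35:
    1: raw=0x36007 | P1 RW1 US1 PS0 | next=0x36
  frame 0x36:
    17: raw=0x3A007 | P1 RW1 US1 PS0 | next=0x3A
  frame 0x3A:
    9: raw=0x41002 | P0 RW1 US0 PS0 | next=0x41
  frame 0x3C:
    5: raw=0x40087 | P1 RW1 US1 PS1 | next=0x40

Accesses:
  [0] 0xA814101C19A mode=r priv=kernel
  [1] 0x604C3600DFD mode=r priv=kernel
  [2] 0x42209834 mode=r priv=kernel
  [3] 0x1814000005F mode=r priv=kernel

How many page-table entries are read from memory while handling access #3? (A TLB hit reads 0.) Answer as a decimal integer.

Trace:
#0 VA=0xA814101C19A (r,kernel):
  lvl0: tbl 0x1C, slot 21 ⇒ 0x1D007 (P1/RW1/US1/PS0)
  lvl1: tbl 0x1D, slot 5 ⇒ 0x21007 (P1/RW1/US1/PS0)
  lvl2: tbl 0x21, slot 8 ⇒ 0x24007 (P1/RW1/US1/PS0)
  lvl3: tbl 0x24, slot 28 ⇒ 0x28007 (P1/RW1/US1/PS0)
  ✓ 0x2819A  — 4 lookups
#1 VA=0x604C3600DFD (r,kernel):
  lvl0: tbl 0x1C, slot 12 ⇒ 0x2C007 (P1/RW1/US1/PS0)
  lvl1: tbl 0x2C, slot 19 ⇒ 0x30007 (P1/RW1/US1/PS0)
  lvl2: tbl 0x30, slot 27 ⇒ 0x33087 (P1/RW1/US1/PS1)
  ✓ 0x33DFD (huge @L2)  — 3 lookups
#2 VA=0x42209834 (r,kernel):
  lvl0: tbl 0x1C, slot 0 ⇒ 0x35007 (P1/RW1/US1/PS0)
  lvl1: tbl 0x35, slot 1 ⇒ 0x36007 (P1/RW1/US1/PS0)
  lvl2: tbl 0x36, slot 17 ⇒ 0x3A007 (P1/RW1/US1/PS0)
  lvl3: tbl 0x3A, slot 9 ⇒ 0x41002 (P0/RW1/US0/PS0)
  ⇒ fault: PAGE_NOT_PRESENT  — 4 lookups
#3 VA=0x1814000005F (r,kernel):
  lvl0: tbl 0x1C, slot 3 ⇒ 0x3C007 (P1/RW1/US1/PS0)
  lvl1: tbl 0x3C, slot 5 ⇒ 0x40087 (P1/RW1/US1/PS1)
  ✓ 0x4005F (huge @L1)  — 2 lookups

Entries read for #3: 2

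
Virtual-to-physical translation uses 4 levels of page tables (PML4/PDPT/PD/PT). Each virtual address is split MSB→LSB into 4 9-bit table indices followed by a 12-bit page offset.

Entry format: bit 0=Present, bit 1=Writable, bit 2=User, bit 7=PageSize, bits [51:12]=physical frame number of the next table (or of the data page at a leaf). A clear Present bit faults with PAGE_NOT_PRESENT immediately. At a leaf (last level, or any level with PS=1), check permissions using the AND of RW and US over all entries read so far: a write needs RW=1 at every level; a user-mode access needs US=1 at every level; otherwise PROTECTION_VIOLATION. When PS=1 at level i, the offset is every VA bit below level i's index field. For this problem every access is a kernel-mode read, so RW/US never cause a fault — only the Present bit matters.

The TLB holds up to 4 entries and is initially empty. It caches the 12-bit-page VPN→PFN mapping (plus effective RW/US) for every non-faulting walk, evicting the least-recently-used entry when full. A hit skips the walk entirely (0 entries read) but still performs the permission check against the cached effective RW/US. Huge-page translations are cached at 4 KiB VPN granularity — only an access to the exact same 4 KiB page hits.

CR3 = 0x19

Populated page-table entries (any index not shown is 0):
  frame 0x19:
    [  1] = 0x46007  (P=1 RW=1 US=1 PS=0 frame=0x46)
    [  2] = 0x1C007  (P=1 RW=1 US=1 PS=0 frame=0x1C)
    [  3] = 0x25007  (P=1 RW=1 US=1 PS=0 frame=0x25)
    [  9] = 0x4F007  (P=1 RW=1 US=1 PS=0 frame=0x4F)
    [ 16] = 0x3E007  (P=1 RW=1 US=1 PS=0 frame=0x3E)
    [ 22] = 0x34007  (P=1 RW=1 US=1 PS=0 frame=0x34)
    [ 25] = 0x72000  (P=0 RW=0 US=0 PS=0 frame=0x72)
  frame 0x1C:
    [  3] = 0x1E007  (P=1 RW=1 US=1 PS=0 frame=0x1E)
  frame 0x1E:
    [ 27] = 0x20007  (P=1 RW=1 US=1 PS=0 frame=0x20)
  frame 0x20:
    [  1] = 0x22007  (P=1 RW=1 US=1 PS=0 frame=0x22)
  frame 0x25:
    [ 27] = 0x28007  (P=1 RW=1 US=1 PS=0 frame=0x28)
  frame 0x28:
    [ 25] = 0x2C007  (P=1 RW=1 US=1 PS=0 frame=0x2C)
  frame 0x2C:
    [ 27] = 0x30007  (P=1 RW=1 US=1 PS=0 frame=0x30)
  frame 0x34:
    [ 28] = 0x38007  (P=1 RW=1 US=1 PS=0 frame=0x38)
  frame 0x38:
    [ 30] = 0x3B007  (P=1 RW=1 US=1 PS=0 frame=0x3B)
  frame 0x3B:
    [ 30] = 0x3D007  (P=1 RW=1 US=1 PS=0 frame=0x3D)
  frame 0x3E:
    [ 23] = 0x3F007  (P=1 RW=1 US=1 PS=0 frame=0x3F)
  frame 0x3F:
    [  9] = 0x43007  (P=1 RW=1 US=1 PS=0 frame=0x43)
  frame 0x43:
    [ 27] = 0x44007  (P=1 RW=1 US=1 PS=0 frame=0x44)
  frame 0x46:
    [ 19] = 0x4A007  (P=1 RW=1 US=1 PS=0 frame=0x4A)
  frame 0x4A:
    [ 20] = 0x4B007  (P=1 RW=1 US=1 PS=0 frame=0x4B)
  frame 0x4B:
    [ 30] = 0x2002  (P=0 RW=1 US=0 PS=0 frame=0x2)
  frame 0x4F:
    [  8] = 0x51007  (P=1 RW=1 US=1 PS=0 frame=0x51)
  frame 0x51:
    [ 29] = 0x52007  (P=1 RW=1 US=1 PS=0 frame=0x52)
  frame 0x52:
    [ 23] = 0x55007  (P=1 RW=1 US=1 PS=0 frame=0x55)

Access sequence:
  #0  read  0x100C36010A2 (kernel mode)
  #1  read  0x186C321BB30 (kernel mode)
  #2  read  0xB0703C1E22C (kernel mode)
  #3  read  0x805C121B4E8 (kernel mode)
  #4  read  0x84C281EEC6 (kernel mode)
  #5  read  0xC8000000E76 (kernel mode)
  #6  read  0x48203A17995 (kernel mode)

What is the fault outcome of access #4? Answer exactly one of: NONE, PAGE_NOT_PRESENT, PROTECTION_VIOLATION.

Walk each access:
#0 VA=0x100C36010A2 (r,kernel):
  lvl0: tbl 0x19, slot 2 ⇒ 0x1C007 (P1/RW1/US1/PS0)
  lvl1: tbl 0x1C, slot 3 ⇒ 0x1E007 (P1/RW1/US1/PS0)
  lvl2: tbl 0x1E, slot 27 ⇒ 0x20007 (P1/RW1/US1/PS0)
  lvl3: tbl 0x20, slot 1 ⇒ 0x22007 (P1/RW1/US1/PS0)
  ✓ 0x220A2  — 4 lookups
#1 VA=0x186C321BB30 (r,kernel):
  lvl0: tbl 0x19, slot 3 ⇒ 0x25007 (P1/RW1/US1/PS0)
  lvl1: tbl 0x25, slot 27 ⇒ 0x28007 (P1/RW1/US1/PS0)
  lvl2: tbl 0x28, slot 25 ⇒ 0x2C007 (P1/RW1/US1/PS0)
  lvl3: tbl 0x2C, slot 27 ⇒ 0x30007 (P1/RW1/US1/PS0)
  ✓ 0x30B30  — 4 lookups
#2 VA=0xB0703C1E22C (r,kernel):
  lvl0: tbl 0x19, slot 22 ⇒ 0x34007 (P1/RW1/US1/PS0)
  lvl1: tbl 0x34, slot 28 ⇒ 0x38007 (P1/RW1/US1/PS0)
  lvl2: tbl 0x38, slot 30 ⇒ 0x3B007 (P1/RW1/US1/PS0)
  lvl3: tbl 0x3B, slot 30 ⇒ 0x3D007 (P1/RW1/US1/PS0)
  ✓ 0x3D22C  — 4 lookups
#3 VA=0x805C121B4E8 (r,kernel):
  lvl0: tbl 0x19, slot 16 ⇒ 0x3E007 (P1/RW1/US1/PS0)
  lvl1: tbl 0x3E, slot 23 ⇒ 0x3F007 (P1/RW1/US1/PS0)
  lvl2: tbl 0x3F, slot 9 ⇒ 0x43007 (P1/RW1/US1/PS0)
  lvl3: tbl 0x43, slot 27 ⇒ 0x44007 (P1/RW1/US1/PS0)
  ✓ 0x444E8  — 4 lookups
#4 VA=0x84C281EEC6 (r,kernel):
  lvl0: tbl 0x19, slot 1 ⇒ 0x46007 (P1/RW1/US1/PS0)
  lvl1: tbl 0x46, slot 19 ⇒ 0x4A007 (P1/RW1/US1/PS0)
  lvl2: tbl 0x4A, slot 20 ⇒ 0x4B007 (P1/RW1/US1/PS0)
  lvl3: tbl 0x4B, slot 30 ⇒ 0x2002 (P0/RW1/US0/PS0)
  ✗ PAGE_NOT_PRESENT  [4 reads]
#5 VA=0xC8000000E76 (r,kernel):
  lvl0: tbl 0x19, slot 25 ⇒ 0x72000 (P0/RW0/US0/PS0)
  ✗ PAGE_NOT_PRESENT  [1 reads]
#6 VA=0x48203A17995 (r,kernel):
  lvl0: tbl 0x19, slot 9 ⇒ 0x4F007 (P1/RW1/US1/PS0)
  lvl1: tbl 0x4F, slot 8 ⇒ 0x51007 (P1/RW1/US1/PS0)
  lvl2: tbl 0x51, slot 29 ⇒ 0x52007 (P1/RW1/US1/PS0)
  lvl3: tbl 0x52, slot 23 ⇒ 0x55007 (P1/RW1/US1/PS0)
  ✓ 0x55995  — 4 lookups

Access #4 fault: PAGE_NOT_PRESENT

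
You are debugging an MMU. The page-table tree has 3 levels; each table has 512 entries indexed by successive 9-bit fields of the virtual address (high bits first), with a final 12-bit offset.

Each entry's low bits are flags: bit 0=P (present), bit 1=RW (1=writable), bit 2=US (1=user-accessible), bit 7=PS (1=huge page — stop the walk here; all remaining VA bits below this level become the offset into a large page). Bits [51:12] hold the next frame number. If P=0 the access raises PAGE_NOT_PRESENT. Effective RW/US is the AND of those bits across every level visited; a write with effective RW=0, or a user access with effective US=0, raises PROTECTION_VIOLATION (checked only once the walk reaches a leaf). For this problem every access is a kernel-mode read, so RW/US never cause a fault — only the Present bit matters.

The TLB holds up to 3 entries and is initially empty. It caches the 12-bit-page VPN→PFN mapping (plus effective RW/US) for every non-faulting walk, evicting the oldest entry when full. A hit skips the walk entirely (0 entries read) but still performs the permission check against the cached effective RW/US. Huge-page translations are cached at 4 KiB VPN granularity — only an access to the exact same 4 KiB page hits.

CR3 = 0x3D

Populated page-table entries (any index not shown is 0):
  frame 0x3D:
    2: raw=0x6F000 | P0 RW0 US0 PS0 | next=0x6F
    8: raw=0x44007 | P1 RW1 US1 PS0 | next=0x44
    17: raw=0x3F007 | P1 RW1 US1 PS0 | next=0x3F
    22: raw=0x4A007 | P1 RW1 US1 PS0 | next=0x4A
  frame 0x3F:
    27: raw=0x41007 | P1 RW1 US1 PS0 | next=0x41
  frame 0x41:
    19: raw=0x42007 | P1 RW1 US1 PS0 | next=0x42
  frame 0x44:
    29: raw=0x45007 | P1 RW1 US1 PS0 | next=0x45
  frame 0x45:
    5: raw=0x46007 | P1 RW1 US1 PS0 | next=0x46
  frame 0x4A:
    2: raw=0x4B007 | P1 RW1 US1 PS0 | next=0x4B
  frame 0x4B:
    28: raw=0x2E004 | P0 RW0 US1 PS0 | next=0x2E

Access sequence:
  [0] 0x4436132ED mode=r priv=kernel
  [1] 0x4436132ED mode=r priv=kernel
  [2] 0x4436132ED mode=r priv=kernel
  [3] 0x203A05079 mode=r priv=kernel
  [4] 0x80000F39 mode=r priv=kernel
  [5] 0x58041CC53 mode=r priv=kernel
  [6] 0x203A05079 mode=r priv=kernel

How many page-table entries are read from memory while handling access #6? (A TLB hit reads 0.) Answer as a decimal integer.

Walk each access:
#0 VA=0x4436132ED (r,kernel):
  L0: frame=0x3D idx=17 entry=0x3F007 [P=1 RW=1 US=1 PS=0]
  L1: frame=0x3F idx=27 entry=0x41007 [P=1 RW=1 US=1 PS=0]
  L2: frame=0x41 idx=19 entry=0x42007 [P=1 RW=1 US=1 PS=0]
  → PA=0x422ED  (3 entries read)
#1 VA=0x4436132ED (r,kernel):
  TLB hit vpn=0x443613 → PA=0x422ED
#2 VA=0x4436132ED (r,kernel):
  TLB hit vpn=0x443613 → PA=0x422ED
#3 VA=0x203A05079 (r,kernel):
  L0: frame=0x3D idx=8 entry=0x44007 [P=1 RW=1 US=1 PS=0]
  L1: frame=0x44 idx=29 entry=0x45007 [P=1 RW=1 US=1 PS=0]
  L2: frame=0x45 idx=5 entry=0x46007 [P=1 RW=1 US=1 PS=0]
  → PA=0x46079  (3 entries read)
#4 VA=0x80000F39 (r,kernel):
  L0: frame=0x3D idx=2 entry=0x6F000 [P=0 RW=0 US=0 PS=0]
  → PAGE_NOT_PRESENT  (1 entries read)
#5 VA=0x58041CC53 (r,kernel):
  L0: frame=0x3D idx=22 entry=0x4A007 [P=1 RW=1 US=1 PS=0]
  L1: frame=0x4A idx=2 entry=0x4B007 [P=1 RW=1 US=1 PS=0]
  L2: frame=0x4B idx=28 entry=0x2E004 [P=0 RW=0 US=1 PS=0]
  → PAGE_NOT_PRESENT  (3 entries read)
#6 VA=0x203A05079 (r,kernel):
  TLB hit vpn=0x203A05 → PA=0x46079

Entries read for #6: 0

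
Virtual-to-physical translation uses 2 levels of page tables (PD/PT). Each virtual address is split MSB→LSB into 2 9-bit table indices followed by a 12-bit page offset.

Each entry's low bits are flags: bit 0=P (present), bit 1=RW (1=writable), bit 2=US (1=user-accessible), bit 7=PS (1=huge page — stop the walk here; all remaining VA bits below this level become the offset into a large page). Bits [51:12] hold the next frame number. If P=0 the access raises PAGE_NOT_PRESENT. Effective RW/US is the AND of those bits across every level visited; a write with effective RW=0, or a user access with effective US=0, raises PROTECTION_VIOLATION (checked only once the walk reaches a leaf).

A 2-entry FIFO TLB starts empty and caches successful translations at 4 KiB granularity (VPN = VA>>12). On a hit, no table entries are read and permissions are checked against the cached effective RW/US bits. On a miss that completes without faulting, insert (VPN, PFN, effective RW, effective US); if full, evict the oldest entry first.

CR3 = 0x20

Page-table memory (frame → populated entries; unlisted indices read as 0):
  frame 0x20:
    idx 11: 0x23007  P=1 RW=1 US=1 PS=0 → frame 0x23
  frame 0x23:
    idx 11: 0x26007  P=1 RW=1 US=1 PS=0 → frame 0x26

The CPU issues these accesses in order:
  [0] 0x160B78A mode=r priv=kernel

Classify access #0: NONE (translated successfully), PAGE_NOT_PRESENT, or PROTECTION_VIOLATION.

Trace:
#0 VA=0x160B78A (r,kernel):
  L0: frame=0x20 idx=11 entry=0x23007 [P=1 RW=1 US=1 PS=0]
  L1: frame=0x23 idx=11 entry=0x26007 [P=1 RW=1 US=1 PS=0]
  ⇒ phys 0x2678A  [2 reads]

Access #0 fault: NONE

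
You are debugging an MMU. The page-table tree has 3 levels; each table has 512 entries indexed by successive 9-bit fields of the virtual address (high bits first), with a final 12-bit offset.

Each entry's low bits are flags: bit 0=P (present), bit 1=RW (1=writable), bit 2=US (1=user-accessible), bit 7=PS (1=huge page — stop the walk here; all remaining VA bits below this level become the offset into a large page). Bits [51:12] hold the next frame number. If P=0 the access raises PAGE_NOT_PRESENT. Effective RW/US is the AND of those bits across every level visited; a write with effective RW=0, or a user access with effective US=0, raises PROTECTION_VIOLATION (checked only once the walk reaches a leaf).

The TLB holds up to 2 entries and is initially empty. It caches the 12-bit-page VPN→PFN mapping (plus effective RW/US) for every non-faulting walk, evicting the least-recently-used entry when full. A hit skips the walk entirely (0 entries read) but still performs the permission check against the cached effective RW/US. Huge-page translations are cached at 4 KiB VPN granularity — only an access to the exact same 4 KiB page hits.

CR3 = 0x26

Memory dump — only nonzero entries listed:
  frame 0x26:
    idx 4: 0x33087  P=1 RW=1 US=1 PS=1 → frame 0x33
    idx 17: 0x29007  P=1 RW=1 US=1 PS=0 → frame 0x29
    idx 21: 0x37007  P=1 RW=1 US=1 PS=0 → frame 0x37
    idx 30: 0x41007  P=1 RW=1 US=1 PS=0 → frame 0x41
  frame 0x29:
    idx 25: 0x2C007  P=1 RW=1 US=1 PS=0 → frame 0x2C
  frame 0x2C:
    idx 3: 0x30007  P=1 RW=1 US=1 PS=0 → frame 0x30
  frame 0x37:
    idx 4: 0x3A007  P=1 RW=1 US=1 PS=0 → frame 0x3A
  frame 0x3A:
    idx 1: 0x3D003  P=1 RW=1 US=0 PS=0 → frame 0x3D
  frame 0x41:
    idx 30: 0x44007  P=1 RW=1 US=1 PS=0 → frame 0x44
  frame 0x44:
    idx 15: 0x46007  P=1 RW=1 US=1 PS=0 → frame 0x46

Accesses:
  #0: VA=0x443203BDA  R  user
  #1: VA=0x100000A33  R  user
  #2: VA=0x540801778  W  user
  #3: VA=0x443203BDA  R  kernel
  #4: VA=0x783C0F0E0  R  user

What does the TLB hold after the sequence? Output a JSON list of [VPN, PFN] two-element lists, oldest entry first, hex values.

Walk each access:
#0 VA=0x443203BDA (r,user):
  [0] read 0x26 idx=17: raw=0x29007 flags P=1 W=1 U=1 S=0
  [1] read 0x29 idx=25: raw=0x2C007 flags P=1 W=1 U=1 S=0
  [2] read 0x2C idx=3: raw=0x30007 flags P=1 W=1 U=1 S=0
  → PA=0x30BDA  (3 entries read)
#1 VA=0x100000A33 (r,user):
  [0] read 0x26 idx=4: raw=0x33087 flags P=1 W=1 U=1 S=1
  → PA=0x33A33 (huge @L0)  (1 entries read)
#2 VA=0x540801778 (w,user):
  [0] read 0x26 idx=21: raw=0x37007 flags P=1 W=1 U=1 S=0
  [1] read 0x37 idx=4: raw=0x3A007 flags P=1 W=1 U=1 S=0
  [2] read 0x3A idx=1: raw=0x3D003 flags P=1 W=1 U=0 S=0
  ⇒ fault: PROTECTION_VIOLATION  — 3 lookups
#3 VA=0x443203BDA (r,kernel):
  TLB hit vpn=0x443203 → PA=0x30BDA
#4 VA=0x783C0F0E0 (r,user):
  [0] read 0x26 idx=30: raw=0x41007 flags P=1 W=1 U=1 S=0
  [1] read 0x41 idx=30: raw=0x44007 flags P=1 W=1 U=1 S=0
  [2] read 0x44 idx=15: raw=0x46007 flags P=1 W=1 U=1 S=0
  → PA=0x460E0  (3 entries read)

TLB: [["0x443203", "0x30"], ["0x783C0F", "0x46"]]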